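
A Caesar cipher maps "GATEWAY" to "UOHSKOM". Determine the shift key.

Step 1: Compare first letters: G (position 6) -> U (position 20).
Step 2: Shift = (20 - 6) mod 26 = 14.
The shift value is 14.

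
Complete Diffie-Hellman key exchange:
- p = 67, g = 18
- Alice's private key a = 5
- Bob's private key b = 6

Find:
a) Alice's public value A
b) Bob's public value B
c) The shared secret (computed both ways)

Step 1: A = g^a mod p = 18^5 mod 67 = 34.
Step 2: B = g^b mod p = 18^6 mod 67 = 9.
Step 3: Alice computes s = B^a mod p = 9^5 mod 67 = 22.
Step 4: Bob computes s = A^b mod p = 34^6 mod 67 = 22.
Both sides agree: shared secret = 22.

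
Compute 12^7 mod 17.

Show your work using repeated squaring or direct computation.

Step 1: Compute 12^7 mod 17 step by step, reducing modulo 17 at each step.
  12^1 mod 17 = 12
  12^2 mod 17 = (12 * 12) mod 17 = 8
  12^3 mod 17 = (8 * 12) mod 17 = 11
  12^4 mod 17 = (11 * 12) mod 17 = 13
  12^5 mod 17 = (13 * 12) mod 17 = 3
  12^6 mod 17 = (3 * 12) mod 17 = 2
  12^7 mod 17 = (2 * 12) mod 17 = 7
Step 2: Result = 7.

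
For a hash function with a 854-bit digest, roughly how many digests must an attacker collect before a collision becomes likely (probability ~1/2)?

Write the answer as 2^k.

Step 1: The birthday paradox gives collision probability ~50% after sqrt(2^n) = 2^(n/2) hashes.
Step 2: For 854-bit output: 2^(854/2) = 2^427.
Step 3: Approximately 2^427 hash computations needed.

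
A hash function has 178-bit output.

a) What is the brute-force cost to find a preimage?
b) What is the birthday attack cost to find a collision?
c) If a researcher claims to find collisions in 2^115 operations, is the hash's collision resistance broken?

Step 1: Preimage resistance requires brute-force of 2^178 operations.
Step 2: Collision resistance (birthday bound) = 2^(178/2) = 2^89.
Step 3: The claimed attack costs 2^115 operations.
Step 4: Since 2^115 >= 2^89, the claimed attack is no faster than the generic birthday attack, so this does not break collision resistance.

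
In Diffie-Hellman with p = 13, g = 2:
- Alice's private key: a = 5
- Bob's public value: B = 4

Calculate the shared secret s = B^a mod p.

Step 1: s = B^a mod p = 4^5 mod 13.
  4^1 mod 13 = 4
  4^2 mod 13 = (4 * 4) mod 13 = 3
  4^3 mod 13 = (3 * 4) mod 13 = 12
  4^4 mod 13 = (12 * 4) mod 13 = 9
  4^5 mod 13 = (9 * 4) mod 13 = 10
Result: shared secret = 10.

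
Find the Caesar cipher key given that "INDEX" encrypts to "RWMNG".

Step 1: Compare first letters: I (position 8) -> R (position 17).
Step 2: Shift = (17 - 8) mod 26 = 9.
The shift value is 9.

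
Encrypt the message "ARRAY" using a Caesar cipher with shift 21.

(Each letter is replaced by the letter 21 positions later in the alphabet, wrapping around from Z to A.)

Step 1: For each letter, shift forward by 21 positions (mod 26).
  A (position 0) -> position (0+21) mod 26 = 21 -> V
  R (position 17) -> position (17+21) mod 26 = 12 -> M
  R (position 17) -> position (17+21) mod 26 = 12 -> M
  A (position 0) -> position (0+21) mod 26 = 21 -> V
  Y (position 24) -> position (24+21) mod 26 = 19 -> T
Result: VMMVT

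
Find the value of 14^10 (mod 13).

Step 1: Compute 14^10 mod 13 step by step, reducing modulo 13 at each step.
  14^1 mod 13 = 1
  14^2 mod 13 = (1 * 14) mod 13 = 1
  14^3 mod 13 = (1 * 14) mod 13 = 1
  14^4 mod 13 = (1 * 14) mod 13 = 1
  14^5 mod 13 = (1 * 14) mod 13 = 1
  14^6 mod 13 = (1 * 14) mod 13 = 1
  14^7 mod 13 = (1 * 14) mod 13 = 1
  14^8 mod 13 = (1 * 14) mod 13 = 1
  14^9 mod 13 = (1 * 14) mod 13 = 1
  14^10 mod 13 = (1 * 14) mod 13 = 1
Step 2: Result = 1.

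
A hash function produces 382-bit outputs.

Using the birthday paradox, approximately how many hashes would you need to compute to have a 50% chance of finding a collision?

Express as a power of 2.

Step 1: The birthday paradox gives collision probability ~50% after sqrt(2^n) = 2^(n/2) hashes.
Step 2: For 382-bit output: 2^(382/2) = 2^191.
Step 3: Approximately 2^191 hash computations needed.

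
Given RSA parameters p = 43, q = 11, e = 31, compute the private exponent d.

Step 1: n = 43 * 11 = 473.
Step 2: phi(n) = 42 * 10 = 420.
Step 3: Find d such that 31 * d = 1 (mod 420).
Step 4: d = 31^(-1) mod 420 = 271.
Verification: 31 * 271 = 8401 = 20 * 420 + 1.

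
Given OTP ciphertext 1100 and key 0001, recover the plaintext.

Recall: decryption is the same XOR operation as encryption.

Step 1: XOR ciphertext with key:
  Ciphertext: 1100
  Key:        0001
  XOR:        1101
Step 2: Plaintext = 1101 = 13 in decimal.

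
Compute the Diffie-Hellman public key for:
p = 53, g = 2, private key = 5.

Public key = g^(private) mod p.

Step 1: A = g^a mod p = 2^5 mod 53.
  2^1 mod 53 = 2
  2^2 mod 53 = (2 * 2) mod 53 = 4
  2^3 mod 53 = (4 * 2) mod 53 = 8
  2^4 mod 53 = (8 * 2) mod 53 = 16
  2^5 mod 53 = (16 * 2) mod 53 = 32
Result: A = 32.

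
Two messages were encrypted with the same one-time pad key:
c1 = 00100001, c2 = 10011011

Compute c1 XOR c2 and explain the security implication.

Step 1: c1 XOR c2 = (m1 XOR k) XOR (m2 XOR k).
Step 2: By XOR associativity/commutativity: = m1 XOR m2 XOR k XOR k = m1 XOR m2.
Step 3: 00100001 XOR 10011011 = 10111010 = 186.
Step 4: The key cancels out! An attacker learns m1 XOR m2 = 186, revealing the relationship between plaintexts.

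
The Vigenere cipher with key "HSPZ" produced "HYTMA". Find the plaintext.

Step 1: Extend key: HSPZH
Step 2: Decrypt each letter (c - k) mod 26:
  H(7) - H(7) = (7-7) mod 26 = 0 = A
  Y(24) - S(18) = (24-18) mod 26 = 6 = G
  T(19) - P(15) = (19-15) mod 26 = 4 = E
  M(12) - Z(25) = (12-25) mod 26 = 13 = N
  A(0) - H(7) = (0-7) mod 26 = 19 = T
Plaintext: AGENT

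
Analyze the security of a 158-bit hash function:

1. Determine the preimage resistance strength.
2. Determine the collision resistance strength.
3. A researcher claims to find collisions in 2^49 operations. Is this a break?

Step 1: Preimage resistance requires brute-force of 2^158 operations.
Step 2: Collision resistance (birthday bound) = 2^(158/2) = 2^79.
Step 3: The claimed attack costs 2^49 operations.
Step 4: Since 2^49 < 2^79, the claimed attack beats the generic birthday bound, so collision resistance is broken.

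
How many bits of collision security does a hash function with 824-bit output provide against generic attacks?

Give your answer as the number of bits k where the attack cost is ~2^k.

Step 1: The hash has a 824-bit output.
Step 2: Collision resistance means it should be infeasible to find any x != y with h(x) = h(y).
By the birthday bound, a generic collision search succeeds after about sqrt(2^824) = 2^(824/2) = 2^412 evaluations.
Step 3: Security level = 412 bits.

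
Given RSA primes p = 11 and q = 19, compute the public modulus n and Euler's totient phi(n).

Step 1: n = p * q = 11 * 19 = 209.
Step 2: phi(n) = (p-1)(q-1) = 10 * 18 = 180.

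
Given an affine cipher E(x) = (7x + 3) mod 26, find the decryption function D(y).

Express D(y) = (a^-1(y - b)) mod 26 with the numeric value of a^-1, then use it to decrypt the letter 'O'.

Step 1: Find a^-1, the modular inverse of 7 mod 26.
Step 2: We need 7 * a^-1 = 1 (mod 26).
Step 3: 7 * 15 = 105 = 4 * 26 + 1, so a^-1 = 15.
Step 4: D(y) = 15(y - 3) mod 26.
Step 5: Apply to 'O' (y = 14): D(14) = 15 * (14 - 3) mod 26 = 15 * 11 mod 26 = 9 -> 'J'.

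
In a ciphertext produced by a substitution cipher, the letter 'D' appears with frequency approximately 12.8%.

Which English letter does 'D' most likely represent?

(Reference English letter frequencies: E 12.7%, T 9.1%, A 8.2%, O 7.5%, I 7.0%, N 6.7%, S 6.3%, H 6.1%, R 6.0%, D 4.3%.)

Step 1: The observed frequency is 12.8%.
Step 2: Compare with English frequencies:
  E: 12.7% (difference: 0.1%) <-- closest
  T: 9.1% (difference: 3.7%)
  A: 8.2% (difference: 4.6%)
  O: 7.5% (difference: 5.3%)
  I: 7.0% (difference: 5.8%)
  N: 6.7% (difference: 6.1%)
  S: 6.3% (difference: 6.5%)
  H: 6.1% (difference: 6.7%)
  R: 6.0% (difference: 6.8%)
  D: 4.3% (difference: 8.5%)
Step 3: 'D' most likely represents 'E' (frequency 12.7%).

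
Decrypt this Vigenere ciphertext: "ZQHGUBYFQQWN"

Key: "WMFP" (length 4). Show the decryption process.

Step 1: Key 'WMFP' has length 4. Extended key: WMFPWMFPWMFP
Step 2: Decrypt each position:
  Z(25) - W(22) = 3 = D
  Q(16) - M(12) = 4 = E
  H(7) - F(5) = 2 = C
  G(6) - P(15) = 17 = R
  U(20) - W(22) = 24 = Y
  B(1) - M(12) = 15 = P
  Y(24) - F(5) = 19 = T
  F(5) - P(15) = 16 = Q
  Q(16) - W(22) = 20 = U
  Q(16) - M(12) = 4 = E
  W(22) - F(5) = 17 = R
  N(13) - P(15) = 24 = Y
Plaintext: DECRYPTQUERY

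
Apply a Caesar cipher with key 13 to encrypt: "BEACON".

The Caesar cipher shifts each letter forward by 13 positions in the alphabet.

Step 1: For each letter, shift forward by 13 positions (mod 26).
  B (position 1) -> position (1+13) mod 26 = 14 -> O
  E (position 4) -> position (4+13) mod 26 = 17 -> R
  A (position 0) -> position (0+13) mod 26 = 13 -> N
  C (position 2) -> position (2+13) mod 26 = 15 -> P
  O (position 14) -> position (14+13) mod 26 = 1 -> B
  N (position 13) -> position (13+13) mod 26 = 0 -> A
Result: ORNPBA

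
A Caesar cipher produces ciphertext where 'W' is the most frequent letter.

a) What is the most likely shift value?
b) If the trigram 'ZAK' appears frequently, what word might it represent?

Step 1: In English, 'E' is the most frequent letter (12.7%).
Step 2: The most frequent ciphertext letter is 'W' (position 22).
Step 3: Shift = (22 - 4) mod 26 = 18.
Step 4: Decrypt 'ZAK' by shifting back 18:
  Z -> H
  A -> I
  K -> S
Step 5: 'ZAK' decrypts to 'HIS'.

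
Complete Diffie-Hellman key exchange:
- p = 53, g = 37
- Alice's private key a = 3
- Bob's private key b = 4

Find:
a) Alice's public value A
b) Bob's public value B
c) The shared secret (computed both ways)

Step 1: A = g^a mod p = 37^3 mod 53 = 38.
Step 2: B = g^b mod p = 37^4 mod 53 = 28.
Step 3: Alice computes s = B^a mod p = 28^3 mod 53 = 10.
Step 4: Bob computes s = A^b mod p = 38^4 mod 53 = 10.
Both sides agree: shared secret = 10.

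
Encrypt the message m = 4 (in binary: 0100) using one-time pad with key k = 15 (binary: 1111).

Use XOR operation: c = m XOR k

Step 1: Write out the XOR operation bit by bit:
  Message: 0100
  Key:     1111
  XOR:     1011
Step 2: Convert to decimal: 1011 = 11.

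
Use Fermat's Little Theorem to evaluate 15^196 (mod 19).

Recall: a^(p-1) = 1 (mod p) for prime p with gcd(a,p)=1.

Step 1: Since 19 is prime, by Fermat's Little Theorem: 15^18 = 1 (mod 19).
Step 2: Reduce exponent: 196 mod 18 = 16.
Step 3: So 15^196 = 15^16 (mod 19).
Step 4: 15^16 mod 19 = 6.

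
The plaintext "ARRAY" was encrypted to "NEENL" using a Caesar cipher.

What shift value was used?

Step 1: Compare first letters: A (position 0) -> N (position 13).
Step 2: Shift = (13 - 0) mod 26 = 13.
The shift value is 13.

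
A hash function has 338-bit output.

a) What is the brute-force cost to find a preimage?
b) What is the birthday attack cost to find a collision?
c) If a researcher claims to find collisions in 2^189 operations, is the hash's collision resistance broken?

Step 1: Preimage resistance requires brute-force of 2^338 operations.
Step 2: Collision resistance (birthday bound) = 2^(338/2) = 2^169.
Step 3: The claimed attack costs 2^189 operations.
Step 4: Since 2^189 >= 2^169, the claimed attack is no faster than the generic birthday attack, so this does not break collision resistance.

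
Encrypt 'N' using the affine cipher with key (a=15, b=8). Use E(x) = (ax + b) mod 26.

Step 1: Convert 'N' to number: x = 13.
Step 2: E(13) = (15 * 13 + 8) mod 26 = 203 mod 26 = 21.
Step 3: Convert 21 back to letter: V.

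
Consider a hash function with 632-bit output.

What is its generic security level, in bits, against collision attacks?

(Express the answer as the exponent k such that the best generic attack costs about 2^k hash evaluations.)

Step 1: The hash has a 632-bit output.
Step 2: Collision resistance means it should be infeasible to find any x != y with h(x) = h(y).
By the birthday bound, a generic collision search succeeds after about sqrt(2^632) = 2^(632/2) = 2^316 evaluations.
Step 3: Security level = 316 bits.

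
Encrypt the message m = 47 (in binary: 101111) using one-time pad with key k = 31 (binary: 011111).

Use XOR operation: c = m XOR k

Step 1: Write out the XOR operation bit by bit:
  Message: 101111
  Key:     011111
  XOR:     110000
Step 2: Convert to decimal: 110000 = 48.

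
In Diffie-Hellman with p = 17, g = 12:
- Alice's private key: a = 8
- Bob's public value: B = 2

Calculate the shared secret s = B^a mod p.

Step 1: s = B^a mod p = 2^8 mod 17.
  2^1 mod 17 = 2
  2^2 mod 17 = (2 * 2) mod 17 = 4
  2^3 mod 17 = (4 * 2) mod 17 = 8
  2^4 mod 17 = (8 * 2) mod 17 = 16
  2^5 mod 17 = (16 * 2) mod 17 = 15
  2^6 mod 17 = (15 * 2) mod 17 = 13
  2^7 mod 17 = (13 * 2) mod 17 = 9
  2^8 mod 17 = (9 * 2) mod 17 = 1
Result: shared secret = 1.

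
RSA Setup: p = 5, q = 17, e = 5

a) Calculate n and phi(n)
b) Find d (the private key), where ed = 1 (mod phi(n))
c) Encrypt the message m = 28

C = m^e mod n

Step 1: n = 5 * 17 = 85.
Step 2: phi(n) = (5-1)(17-1) = 4 * 16 = 64.
Step 3: Find d = 5^(-1) mod 64 = 13.
  Verify: 5 * 13 = 65 = 1 (mod 64).
Step 4: C = 28^5 mod 85 = 78.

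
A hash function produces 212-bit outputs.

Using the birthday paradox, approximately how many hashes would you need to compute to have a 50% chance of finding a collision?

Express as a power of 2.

Step 1: The birthday paradox gives collision probability ~50% after sqrt(2^n) = 2^(n/2) hashes.
Step 2: For 212-bit output: 2^(212/2) = 2^106.
Step 3: Approximately 2^106 hash computations needed.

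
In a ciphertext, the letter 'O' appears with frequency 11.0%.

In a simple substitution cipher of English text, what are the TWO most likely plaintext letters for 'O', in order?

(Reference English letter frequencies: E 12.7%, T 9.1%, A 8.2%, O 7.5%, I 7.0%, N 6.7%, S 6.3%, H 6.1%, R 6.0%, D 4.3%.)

Step 1: Observed frequency of 'O' is 11.0%.
Step 2: Compute distances to each reference frequency and sort:
  E (12.7%): difference = 1.7% <-- BEST
  T (9.1%): difference = 1.9% <-- RUNNER-UP
  A (8.2%): difference = 2.8%
  O (7.5%): difference = 3.5%
  I (7.0%): difference = 4.0%
Step 3: Most likely is 'E' (12.7%, diff 1.7%); second most likely is 'T' (9.1%, diff 1.9%).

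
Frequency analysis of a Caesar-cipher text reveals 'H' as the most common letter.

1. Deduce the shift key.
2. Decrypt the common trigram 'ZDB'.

Step 1: In English, 'E' is the most frequent letter (12.7%).
Step 2: The most frequent ciphertext letter is 'H' (position 7).
Step 3: Shift = (7 - 4) mod 26 = 3.
Step 4: Decrypt 'ZDB' by shifting back 3:
  Z -> W
  D -> A
  B -> Y
Step 5: 'ZDB' decrypts to 'WAY'.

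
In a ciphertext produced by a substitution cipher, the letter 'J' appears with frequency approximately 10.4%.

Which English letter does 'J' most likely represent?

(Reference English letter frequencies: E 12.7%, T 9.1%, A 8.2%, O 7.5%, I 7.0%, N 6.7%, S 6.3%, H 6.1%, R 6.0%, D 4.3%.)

Step 1: The observed frequency is 10.4%.
Step 2: Compare with English frequencies:
  E: 12.7% (difference: 2.3%)
  T: 9.1% (difference: 1.3%) <-- closest
  A: 8.2% (difference: 2.2%)
  O: 7.5% (difference: 2.9%)
  I: 7.0% (difference: 3.4%)
  N: 6.7% (difference: 3.7%)
  S: 6.3% (difference: 4.1%)
  H: 6.1% (difference: 4.3%)
  R: 6.0% (difference: 4.4%)
  D: 4.3% (difference: 6.1%)
Step 3: 'J' most likely represents 'T' (frequency 9.1%).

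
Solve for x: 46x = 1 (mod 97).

Step 1: We need x such that 46 * x = 1 (mod 97).
Step 2: Using the extended Euclidean algorithm or trial:
  46 * 19 = 874 = 9 * 97 + 1.
Step 3: Since 874 mod 97 = 1, the inverse is x = 19.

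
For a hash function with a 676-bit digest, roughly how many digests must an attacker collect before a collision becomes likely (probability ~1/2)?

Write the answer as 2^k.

Step 1: The birthday paradox gives collision probability ~50% after sqrt(2^n) = 2^(n/2) hashes.
Step 2: For 676-bit output: 2^(676/2) = 2^338.
Step 3: Approximately 2^338 hash computations needed.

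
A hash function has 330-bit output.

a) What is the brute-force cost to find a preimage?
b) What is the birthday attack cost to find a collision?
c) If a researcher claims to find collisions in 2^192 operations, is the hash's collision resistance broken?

Step 1: Preimage resistance requires brute-force of 2^330 operations.
Step 2: Collision resistance (birthday bound) = 2^(330/2) = 2^165.
Step 3: The claimed attack costs 2^192 operations.
Step 4: Since 2^192 >= 2^165, the claimed attack is no faster than the generic birthday attack, so this does not break collision resistance.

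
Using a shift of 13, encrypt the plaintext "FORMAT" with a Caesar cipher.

Step 1: For each letter, shift forward by 13 positions (mod 26).
  F (position 5) -> position (5+13) mod 26 = 18 -> S
  O (position 14) -> position (14+13) mod 26 = 1 -> B
  R (position 17) -> position (17+13) mod 26 = 4 -> E
  M (position 12) -> position (12+13) mod 26 = 25 -> Z
  A (position 0) -> position (0+13) mod 26 = 13 -> N
  T (position 19) -> position (19+13) mod 26 = 6 -> G
Result: SBEZNG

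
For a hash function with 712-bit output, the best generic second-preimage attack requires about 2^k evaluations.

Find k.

Step 1: The hash has a 712-bit output.
Step 2: Second-preimage resistance means: given a specific input x, it should be infeasible to find a different y with h(y) = h(x).
With a 712-bit output, a generic search for a second preimage costs about 2^712 evaluations (each trial matches the fixed target with probability 2^-712).
Step 3: Security level = 712 bits.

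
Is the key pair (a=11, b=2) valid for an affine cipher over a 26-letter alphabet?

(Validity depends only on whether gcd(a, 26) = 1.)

Step 1: Compute gcd(11, 26).
Step 2: gcd(11, 26) = 1.
Since gcd = 1, 11 is coprime with 26, so it is a valid key.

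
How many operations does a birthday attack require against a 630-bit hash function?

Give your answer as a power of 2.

Step 1: The birthday paradox gives collision probability ~50% after sqrt(2^n) = 2^(n/2) hashes.
Step 2: For 630-bit output: 2^(630/2) = 2^315.
Step 3: Approximately 2^315 hash computations needed.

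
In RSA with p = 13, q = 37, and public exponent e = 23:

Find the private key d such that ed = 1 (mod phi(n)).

Step 1: n = 13 * 37 = 481.
Step 2: phi(n) = 12 * 36 = 432.
Step 3: Find d such that 23 * d = 1 (mod 432).
Step 4: d = 23^(-1) mod 432 = 263.
Verification: 23 * 263 = 6049 = 14 * 432 + 1.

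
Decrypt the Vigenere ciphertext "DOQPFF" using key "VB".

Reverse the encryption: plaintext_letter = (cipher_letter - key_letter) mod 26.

Step 1: Extend key: VBVBVB
Step 2: Decrypt each letter (c - k) mod 26:
  D(3) - V(21) = (3-21) mod 26 = 8 = I
  O(14) - B(1) = (14-1) mod 26 = 13 = N
  Q(16) - V(21) = (16-21) mod 26 = 21 = V
  P(15) - B(1) = (15-1) mod 26 = 14 = O
  F(5) - V(21) = (5-21) mod 26 = 10 = K
  F(5) - B(1) = (5-1) mod 26 = 4 = E
Plaintext: INVOKE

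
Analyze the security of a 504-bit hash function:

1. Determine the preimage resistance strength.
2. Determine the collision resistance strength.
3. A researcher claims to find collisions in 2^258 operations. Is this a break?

Step 1: Preimage resistance requires brute-force of 2^504 operations.
Step 2: Collision resistance (birthday bound) = 2^(504/2) = 2^252.
Step 3: The claimed attack costs 2^258 operations.
Step 4: Since 2^258 >= 2^252, the claimed attack is no faster than the generic birthday attack, so this does not break collision resistance.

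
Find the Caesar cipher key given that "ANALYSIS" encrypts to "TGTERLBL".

Step 1: Compare first letters: A (position 0) -> T (position 19).
Step 2: Shift = (19 - 0) mod 26 = 19.
The shift value is 19.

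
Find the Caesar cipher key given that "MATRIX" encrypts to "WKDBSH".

Step 1: Compare first letters: M (position 12) -> W (position 22).
Step 2: Shift = (22 - 12) mod 26 = 10.
The shift value is 10.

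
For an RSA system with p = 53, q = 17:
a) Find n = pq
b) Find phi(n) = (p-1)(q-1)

Step 1: n = p * q = 53 * 17 = 901.
Step 2: phi(n) = (p-1)(q-1) = 52 * 16 = 832.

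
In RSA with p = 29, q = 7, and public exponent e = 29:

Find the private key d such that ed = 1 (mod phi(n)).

Step 1: n = 29 * 7 = 203.
Step 2: phi(n) = 28 * 6 = 168.
Step 3: Find d such that 29 * d = 1 (mod 168).
Step 4: d = 29^(-1) mod 168 = 29.
Verification: 29 * 29 = 841 = 5 * 168 + 1.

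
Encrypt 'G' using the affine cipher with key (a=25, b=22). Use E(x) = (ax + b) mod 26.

Step 1: Convert 'G' to number: x = 6.
Step 2: E(6) = (25 * 6 + 22) mod 26 = 172 mod 26 = 16.
Step 3: Convert 16 back to letter: Q.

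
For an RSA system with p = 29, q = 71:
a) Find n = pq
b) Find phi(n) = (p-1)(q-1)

Step 1: n = p * q = 29 * 71 = 2059.
Step 2: phi(n) = (p-1)(q-1) = 28 * 70 = 1960.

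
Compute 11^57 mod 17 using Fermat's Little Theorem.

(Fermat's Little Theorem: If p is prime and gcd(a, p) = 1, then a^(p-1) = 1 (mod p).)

Step 1: Since 17 is prime, by Fermat's Little Theorem: 11^16 = 1 (mod 17).
Step 2: Reduce exponent: 57 mod 16 = 9.
Step 3: So 11^57 = 11^9 (mod 17).
Step 4: 11^9 mod 17 = 6.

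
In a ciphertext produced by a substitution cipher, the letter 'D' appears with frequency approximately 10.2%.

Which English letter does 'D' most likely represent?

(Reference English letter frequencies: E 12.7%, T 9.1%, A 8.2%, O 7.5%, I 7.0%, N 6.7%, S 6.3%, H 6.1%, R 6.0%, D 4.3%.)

Step 1: The observed frequency is 10.2%.
Step 2: Compare with English frequencies:
  E: 12.7% (difference: 2.5%)
  T: 9.1% (difference: 1.1%) <-- closest
  A: 8.2% (difference: 2.0%)
  O: 7.5% (difference: 2.7%)
  I: 7.0% (difference: 3.2%)
  N: 6.7% (difference: 3.5%)
  S: 6.3% (difference: 3.9%)
  H: 6.1% (difference: 4.1%)
  R: 6.0% (difference: 4.2%)
  D: 4.3% (difference: 5.9%)
Step 3: 'D' most likely represents 'T' (frequency 9.1%).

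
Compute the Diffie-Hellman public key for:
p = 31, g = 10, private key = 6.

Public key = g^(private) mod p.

Step 1: A = g^a mod p = 10^6 mod 31.
  10^1 mod 31 = 10
  10^2 mod 31 = (10 * 10) mod 31 = 7
  10^3 mod 31 = (7 * 10) mod 31 = 8
  10^4 mod 31 = (8 * 10) mod 31 = 18
  10^5 mod 31 = (18 * 10) mod 31 = 25
  10^6 mod 31 = (25 * 10) mod 31 = 2
Result: A = 2.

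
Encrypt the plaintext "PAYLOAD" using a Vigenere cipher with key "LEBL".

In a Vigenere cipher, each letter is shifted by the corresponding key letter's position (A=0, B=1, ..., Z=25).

Step 1: Repeat key to match plaintext length:
  Plaintext: PAYLOAD
  Key:       LEBLLEB
Step 2: Encrypt each letter:
  P(15) + L(11) = (15+11) mod 26 = 0 = A
  A(0) + E(4) = (0+4) mod 26 = 4 = E
  Y(24) + B(1) = (24+1) mod 26 = 25 = Z
  L(11) + L(11) = (11+11) mod 26 = 22 = W
  O(14) + L(11) = (14+11) mod 26 = 25 = Z
  A(0) + E(4) = (0+4) mod 26 = 4 = E
  D(3) + B(1) = (3+1) mod 26 = 4 = E
Ciphertext: AEZWZEE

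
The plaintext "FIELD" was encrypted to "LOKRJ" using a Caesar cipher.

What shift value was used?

Step 1: Compare first letters: F (position 5) -> L (position 11).
Step 2: Shift = (11 - 5) mod 26 = 6.
The shift value is 6.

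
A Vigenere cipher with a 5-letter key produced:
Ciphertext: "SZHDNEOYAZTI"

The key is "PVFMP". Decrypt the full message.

Step 1: Key 'PVFMP' has length 5. Extended key: PVFMPPVFMPPV
Step 2: Decrypt each position:
  S(18) - P(15) = 3 = D
  Z(25) - V(21) = 4 = E
  H(7) - F(5) = 2 = C
  D(3) - M(12) = 17 = R
  N(13) - P(15) = 24 = Y
  E(4) - P(15) = 15 = P
  O(14) - V(21) = 19 = T
  Y(24) - F(5) = 19 = T
  A(0) - M(12) = 14 = O
  Z(25) - P(15) = 10 = K
  T(19) - P(15) = 4 = E
  I(8) - V(21) = 13 = N
Plaintext: DECRYPTTOKEN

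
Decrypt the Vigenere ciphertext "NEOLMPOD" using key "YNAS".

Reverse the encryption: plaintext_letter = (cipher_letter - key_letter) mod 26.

Step 1: Extend key: YNASYNAS
Step 2: Decrypt each letter (c - k) mod 26:
  N(13) - Y(24) = (13-24) mod 26 = 15 = P
  E(4) - N(13) = (4-13) mod 26 = 17 = R
  O(14) - A(0) = (14-0) mod 26 = 14 = O
  L(11) - S(18) = (11-18) mod 26 = 19 = T
  M(12) - Y(24) = (12-24) mod 26 = 14 = O
  P(15) - N(13) = (15-13) mod 26 = 2 = C
  O(14) - A(0) = (14-0) mod 26 = 14 = O
  D(3) - S(18) = (3-18) mod 26 = 11 = L
Plaintext: PROTOCOL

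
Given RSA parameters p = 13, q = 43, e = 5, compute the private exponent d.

Step 1: n = 13 * 43 = 559.
Step 2: phi(n) = 12 * 42 = 504.
Step 3: Find d such that 5 * d = 1 (mod 504).
Step 4: d = 5^(-1) mod 504 = 101.
Verification: 5 * 101 = 505 = 1 * 504 + 1.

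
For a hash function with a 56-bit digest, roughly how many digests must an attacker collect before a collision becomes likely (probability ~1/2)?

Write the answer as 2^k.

Step 1: The birthday paradox gives collision probability ~50% after sqrt(2^n) = 2^(n/2) hashes.
Step 2: For 56-bit output: 2^(56/2) = 2^28.
Step 3: Approximately 2^28 hash computations needed.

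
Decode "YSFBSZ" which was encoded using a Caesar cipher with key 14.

Step 1: Reverse the shift by subtracting 14 from each letter position.
  Y (position 24) -> position (24-14) mod 26 = 10 -> K
  S (position 18) -> position (18-14) mod 26 = 4 -> E
  F (position 5) -> position (5-14) mod 26 = 17 -> R
  B (position 1) -> position (1-14) mod 26 = 13 -> N
  S (position 18) -> position (18-14) mod 26 = 4 -> E
  Z (position 25) -> position (25-14) mod 26 = 11 -> L
Decrypted message: KERNEL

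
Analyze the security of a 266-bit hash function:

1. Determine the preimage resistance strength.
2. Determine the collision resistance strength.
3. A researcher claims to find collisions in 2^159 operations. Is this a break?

Step 1: Preimage resistance requires brute-force of 2^266 operations.
Step 2: Collision resistance (birthday bound) = 2^(266/2) = 2^133.
Step 3: The claimed attack costs 2^159 operations.
Step 4: Since 2^159 >= 2^133, the claimed attack is no faster than the generic birthday attack, so this does not break collision resistance.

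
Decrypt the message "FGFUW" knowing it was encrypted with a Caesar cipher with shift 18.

Step 1: Reverse the shift by subtracting 18 from each letter position.
  F (position 5) -> position (5-18) mod 26 = 13 -> N
  G (position 6) -> position (6-18) mod 26 = 14 -> O
  F (position 5) -> position (5-18) mod 26 = 13 -> N
  U (position 20) -> position (20-18) mod 26 = 2 -> C
  W (position 22) -> position (22-18) mod 26 = 4 -> E
Decrypted message: NONCE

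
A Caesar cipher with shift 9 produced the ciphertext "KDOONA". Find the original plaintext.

Step 1: Reverse the shift by subtracting 9 from each letter position.
  K (position 10) -> position (10-9) mod 26 = 1 -> B
  D (position 3) -> position (3-9) mod 26 = 20 -> U
  O (position 14) -> position (14-9) mod 26 = 5 -> F
  O (position 14) -> position (14-9) mod 26 = 5 -> F
  N (position 13) -> position (13-9) mod 26 = 4 -> E
  A (position 0) -> position (0-9) mod 26 = 17 -> R
Decrypted message: BUFFER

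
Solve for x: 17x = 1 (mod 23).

Step 1: We need x such that 17 * x = 1 (mod 23).
Step 2: Using the extended Euclidean algorithm or trial:
  17 * 19 = 323 = 14 * 23 + 1.
Step 3: Since 323 mod 23 = 1, the inverse is x = 19.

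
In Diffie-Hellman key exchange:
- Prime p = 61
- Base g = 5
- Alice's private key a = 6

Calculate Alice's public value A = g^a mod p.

Step 1: A = g^a mod p = 5^6 mod 61.
  5^1 mod 61 = 5
  5^2 mod 61 = (5 * 5) mod 61 = 25
  5^3 mod 61 = (25 * 5) mod 61 = 3
  5^4 mod 61 = (3 * 5) mod 61 = 15
  5^5 mod 61 = (15 * 5) mod 61 = 14
  5^6 mod 61 = (14 * 5) mod 61 = 9
Result: A = 9.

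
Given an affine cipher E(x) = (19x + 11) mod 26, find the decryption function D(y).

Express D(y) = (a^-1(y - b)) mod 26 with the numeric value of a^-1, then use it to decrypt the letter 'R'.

Step 1: Find a^-1, the modular inverse of 19 mod 26.
Step 2: We need 19 * a^-1 = 1 (mod 26).
Step 3: 19 * 11 = 209 = 8 * 26 + 1, so a^-1 = 11.
Step 4: D(y) = 11(y - 11) mod 26.
Step 5: Apply to 'R' (y = 17): D(17) = 11 * (17 - 11) mod 26 = 11 * 6 mod 26 = 14 -> 'O'.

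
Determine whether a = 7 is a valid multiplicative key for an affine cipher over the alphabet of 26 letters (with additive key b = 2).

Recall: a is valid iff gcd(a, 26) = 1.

Step 1: Compute gcd(7, 26).
Step 2: gcd(7, 26) = 1.
Since gcd = 1, 7 is coprime with 26, so it is a valid key.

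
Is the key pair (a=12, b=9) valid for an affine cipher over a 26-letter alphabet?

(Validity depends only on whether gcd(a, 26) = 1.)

Step 1: Compute gcd(12, 26).
Step 2: gcd(12, 26) = 2.
Since gcd = 2 != 1, 12 shares a common factor with 26, so it cannot be used.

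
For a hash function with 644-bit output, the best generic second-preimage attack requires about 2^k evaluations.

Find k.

Step 1: The hash has a 644-bit output.
Step 2: Second-preimage resistance means: given a specific input x, it should be infeasible to find a different y with h(y) = h(x).
With a 644-bit output, a generic search for a second preimage costs about 2^644 evaluations (each trial matches the fixed target with probability 2^-644).
Step 3: Security level = 644 bits.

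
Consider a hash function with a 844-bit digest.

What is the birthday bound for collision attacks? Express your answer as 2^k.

Step 1: The birthday paradox gives collision probability ~50% after sqrt(2^n) = 2^(n/2) hashes.
Step 2: For 844-bit output: 2^(844/2) = 2^422.
Step 3: Approximately 2^422 hash computations needed.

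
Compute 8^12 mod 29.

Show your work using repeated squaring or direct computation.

Step 1: Compute 8^12 mod 29 step by step, reducing modulo 29 at each step.
  8^1 mod 29 = 8
  8^2 mod 29 = (8 * 8) mod 29 = 6
  8^3 mod 29 = (6 * 8) mod 29 = 19
  8^4 mod 29 = (19 * 8) mod 29 = 7
  8^5 mod 29 = (7 * 8) mod 29 = 27
  8^6 mod 29 = (27 * 8) mod 29 = 13
  8^7 mod 29 = (13 * 8) mod 29 = 17
  8^8 mod 29 = (17 * 8) mod 29 = 20
  8^9 mod 29 = (20 * 8) mod 29 = 15
  8^10 mod 29 = (15 * 8) mod 29 = 4
  8^11 mod 29 = (4 * 8) mod 29 = 3
  8^12 mod 29 = (3 * 8) mod 29 = 24
Step 2: Result = 24.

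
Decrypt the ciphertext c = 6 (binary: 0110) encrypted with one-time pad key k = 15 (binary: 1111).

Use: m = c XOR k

Step 1: XOR ciphertext with key:
  Ciphertext: 0110
  Key:        1111
  XOR:        1001
Step 2: Plaintext = 1001 = 9 in decimal.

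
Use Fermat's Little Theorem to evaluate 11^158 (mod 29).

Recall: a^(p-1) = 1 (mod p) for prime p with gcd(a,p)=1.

Step 1: Since 29 is prime, by Fermat's Little Theorem: 11^28 = 1 (mod 29).
Step 2: Reduce exponent: 158 mod 28 = 18.
Step 3: So 11^158 = 11^18 (mod 29).
Step 4: 11^18 mod 29 = 4.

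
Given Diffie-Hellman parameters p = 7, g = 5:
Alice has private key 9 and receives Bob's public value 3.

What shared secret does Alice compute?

Step 1: s = B^a mod p = 3^9 mod 7.
  3^1 mod 7 = 3
  3^2 mod 7 = (3 * 3) mod 7 = 2
  3^3 mod 7 = (2 * 3) mod 7 = 6
  3^4 mod 7 = (6 * 3) mod 7 = 4
  3^5 mod 7 = (4 * 3) mod 7 = 5
  3^6 mod 7 = (5 * 3) mod 7 = 1
  3^7 mod 7 = (1 * 3) mod 7 = 3
  3^8 mod 7 = (3 * 3) mod 7 = 2
  3^9 mod 7 = (2 * 3) mod 7 = 6
Result: shared secret = 6.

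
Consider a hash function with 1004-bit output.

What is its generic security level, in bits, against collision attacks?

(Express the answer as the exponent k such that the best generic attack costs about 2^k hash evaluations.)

Step 1: The hash has a 1004-bit output.
Step 2: Collision resistance means it should be infeasible to find any x != y with h(x) = h(y).
By the birthday bound, a generic collision search succeeds after about sqrt(2^1004) = 2^(1004/2) = 2^502 evaluations.
Step 3: Security level = 502 bits.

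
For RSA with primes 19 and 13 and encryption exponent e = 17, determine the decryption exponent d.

Step 1: n = 19 * 13 = 247.
Step 2: phi(n) = 18 * 12 = 216.
Step 3: Find d such that 17 * d = 1 (mod 216).
Step 4: d = 17^(-1) mod 216 = 89.
Verification: 17 * 89 = 1513 = 7 * 216 + 1.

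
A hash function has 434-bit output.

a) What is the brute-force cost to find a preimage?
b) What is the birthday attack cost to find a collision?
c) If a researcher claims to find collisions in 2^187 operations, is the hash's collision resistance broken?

Step 1: Preimage resistance requires brute-force of 2^434 operations.
Step 2: Collision resistance (birthday bound) = 2^(434/2) = 2^217.
Step 3: The claimed attack costs 2^187 operations.
Step 4: Since 2^187 < 2^217, the claimed attack beats the generic birthday bound, so collision resistance is broken.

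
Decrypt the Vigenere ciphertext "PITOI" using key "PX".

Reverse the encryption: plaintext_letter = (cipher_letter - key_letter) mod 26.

Step 1: Extend key: PXPXP
Step 2: Decrypt each letter (c - k) mod 26:
  P(15) - P(15) = (15-15) mod 26 = 0 = A
  I(8) - X(23) = (8-23) mod 26 = 11 = L
  T(19) - P(15) = (19-15) mod 26 = 4 = E
  O(14) - X(23) = (14-23) mod 26 = 17 = R
  I(8) - P(15) = (8-15) mod 26 = 19 = T
Plaintext: ALERT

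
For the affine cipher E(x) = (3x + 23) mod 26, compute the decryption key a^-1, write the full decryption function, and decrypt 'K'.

Step 1: Find a^-1, the modular inverse of 3 mod 26.
Step 2: We need 3 * a^-1 = 1 (mod 26).
Step 3: 3 * 9 = 27 = 1 * 26 + 1, so a^-1 = 9.
Step 4: D(y) = 9(y - 23) mod 26.
Step 5: Apply to 'K' (y = 10): D(10) = 9 * (10 - 23) mod 26 = 9 * -13 mod 26 = 13 -> 'N'.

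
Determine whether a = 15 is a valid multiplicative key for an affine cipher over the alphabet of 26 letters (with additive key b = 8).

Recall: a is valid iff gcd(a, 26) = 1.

Step 1: Compute gcd(15, 26).
Step 2: gcd(15, 26) = 1.
Since gcd = 1, 15 is coprime with 26, so it is a valid key.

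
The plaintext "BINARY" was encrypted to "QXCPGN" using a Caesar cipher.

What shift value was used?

Step 1: Compare first letters: B (position 1) -> Q (position 16).
Step 2: Shift = (16 - 1) mod 26 = 15.
The shift value is 15.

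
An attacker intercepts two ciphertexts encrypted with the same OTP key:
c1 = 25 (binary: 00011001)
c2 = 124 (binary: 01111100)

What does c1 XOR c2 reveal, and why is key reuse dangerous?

Step 1: c1 XOR c2 = (m1 XOR k) XOR (m2 XOR k).
Step 2: By XOR associativity/commutativity: = m1 XOR m2 XOR k XOR k = m1 XOR m2.
Step 3: 00011001 XOR 01111100 = 01100101 = 101.
Step 4: The key cancels out! An attacker learns m1 XOR m2 = 101, revealing the relationship between plaintexts.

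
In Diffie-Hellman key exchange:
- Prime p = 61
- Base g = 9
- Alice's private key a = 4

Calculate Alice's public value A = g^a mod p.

Step 1: A = g^a mod p = 9^4 mod 61.
  9^1 mod 61 = 9
  9^2 mod 61 = (9 * 9) mod 61 = 20
  9^3 mod 61 = (20 * 9) mod 61 = 58
  9^4 mod 61 = (58 * 9) mod 61 = 34
Result: A = 34.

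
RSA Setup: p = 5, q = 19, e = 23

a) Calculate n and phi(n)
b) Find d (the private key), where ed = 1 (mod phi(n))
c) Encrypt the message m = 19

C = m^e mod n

Step 1: n = 5 * 19 = 95.
Step 2: phi(n) = (5-1)(19-1) = 4 * 18 = 72.
Step 3: Find d = 23^(-1) mod 72 = 47.
  Verify: 23 * 47 = 1081 = 1 (mod 72).
Step 4: C = 19^23 mod 95 = 19.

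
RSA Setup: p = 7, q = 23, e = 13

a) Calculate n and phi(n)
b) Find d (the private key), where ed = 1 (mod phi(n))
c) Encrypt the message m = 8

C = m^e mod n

Step 1: n = 7 * 23 = 161.
Step 2: phi(n) = (7-1)(23-1) = 6 * 22 = 132.
Step 3: Find d = 13^(-1) mod 132 = 61.
  Verify: 13 * 61 = 793 = 1 (mod 132).
Step 4: C = 8^13 mod 161 = 64.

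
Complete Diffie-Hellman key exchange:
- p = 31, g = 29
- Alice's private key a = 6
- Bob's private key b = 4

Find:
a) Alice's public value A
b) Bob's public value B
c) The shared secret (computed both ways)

Step 1: A = g^a mod p = 29^6 mod 31 = 2.
Step 2: B = g^b mod p = 29^4 mod 31 = 16.
Step 3: Alice computes s = B^a mod p = 16^6 mod 31 = 16.
Step 4: Bob computes s = A^b mod p = 2^4 mod 31 = 16.
Both sides agree: shared secret = 16.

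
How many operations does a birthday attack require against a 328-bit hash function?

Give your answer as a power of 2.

Step 1: The birthday paradox gives collision probability ~50% after sqrt(2^n) = 2^(n/2) hashes.
Step 2: For 328-bit output: 2^(328/2) = 2^164.
Step 3: Approximately 2^164 hash computations needed.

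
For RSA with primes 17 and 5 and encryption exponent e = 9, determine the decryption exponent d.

Step 1: n = 17 * 5 = 85.
Step 2: phi(n) = 16 * 4 = 64.
Step 3: Find d such that 9 * d = 1 (mod 64).
Step 4: d = 9^(-1) mod 64 = 57.
Verification: 9 * 57 = 513 = 8 * 64 + 1.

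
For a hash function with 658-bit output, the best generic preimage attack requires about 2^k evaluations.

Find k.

Step 1: The hash has a 658-bit output.
Step 2: Preimage resistance means: given a digest h(x), it should be infeasible to find any input that hashes to it.
With a 658-bit output there are 2^658 possible digests, so a generic brute-force preimage search costs about 2^658 evaluations.
Step 3: Security level = 658 bits.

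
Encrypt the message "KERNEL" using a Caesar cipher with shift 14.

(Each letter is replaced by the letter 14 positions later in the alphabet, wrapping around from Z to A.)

Step 1: For each letter, shift forward by 14 positions (mod 26).
  K (position 10) -> position (10+14) mod 26 = 24 -> Y
  E (position 4) -> position (4+14) mod 26 = 18 -> S
  R (position 17) -> position (17+14) mod 26 = 5 -> F
  N (position 13) -> position (13+14) mod 26 = 1 -> B
  E (position 4) -> position (4+14) mod 26 = 18 -> S
  L (position 11) -> position (11+14) mod 26 = 25 -> Z
Result: YSFBSZ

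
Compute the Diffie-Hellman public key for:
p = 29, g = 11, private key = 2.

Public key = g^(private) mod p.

Step 1: A = g^a mod p = 11^2 mod 29.
  11^1 mod 29 = 11
  11^2 mod 29 = (11 * 11) mod 29 = 5
Result: A = 5.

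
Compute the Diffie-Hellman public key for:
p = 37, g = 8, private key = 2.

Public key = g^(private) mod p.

Step 1: A = g^a mod p = 8^2 mod 37.
  8^1 mod 37 = 8
  8^2 mod 37 = (8 * 8) mod 37 = 27
Result: A = 27.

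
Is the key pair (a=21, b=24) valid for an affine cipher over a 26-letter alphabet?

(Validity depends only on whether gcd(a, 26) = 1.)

Step 1: Compute gcd(21, 26).
Step 2: gcd(21, 26) = 1.
Since gcd = 1, 21 is coprime with 26, so it is a valid key.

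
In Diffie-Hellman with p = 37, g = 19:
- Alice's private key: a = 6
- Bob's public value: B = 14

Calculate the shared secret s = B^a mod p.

Step 1: s = B^a mod p = 14^6 mod 37.
  14^1 mod 37 = 14
  14^2 mod 37 = (14 * 14) mod 37 = 11
  14^3 mod 37 = (11 * 14) mod 37 = 6
  14^4 mod 37 = (6 * 14) mod 37 = 10
  14^5 mod 37 = (10 * 14) mod 37 = 29
  14^6 mod 37 = (29 * 14) mod 37 = 36
Result: shared secret = 36.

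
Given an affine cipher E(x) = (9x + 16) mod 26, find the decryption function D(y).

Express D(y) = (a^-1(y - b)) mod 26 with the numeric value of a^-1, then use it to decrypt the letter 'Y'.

Step 1: Find a^-1, the modular inverse of 9 mod 26.
Step 2: We need 9 * a^-1 = 1 (mod 26).
Step 3: 9 * 3 = 27 = 1 * 26 + 1, so a^-1 = 3.
Step 4: D(y) = 3(y - 16) mod 26.
Step 5: Apply to 'Y' (y = 24): D(24) = 3 * (24 - 16) mod 26 = 3 * 8 mod 26 = 24 -> 'Y'.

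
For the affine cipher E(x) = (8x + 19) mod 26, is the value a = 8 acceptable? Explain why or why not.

Step 1: Compute gcd(8, 26).
Step 2: gcd(8, 26) = 2.
Since gcd = 2 != 1, 8 shares a common factor with 26, so it cannot be used.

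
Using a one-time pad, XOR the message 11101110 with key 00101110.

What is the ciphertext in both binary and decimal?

Step 1: Write out the XOR operation bit by bit:
  Message: 11101110
  Key:     00101110
  XOR:     11000000
Step 2: Convert to decimal: 11000000 = 192.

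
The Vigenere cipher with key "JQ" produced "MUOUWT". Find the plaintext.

Step 1: Extend key: JQJQJQ
Step 2: Decrypt each letter (c - k) mod 26:
  M(12) - J(9) = (12-9) mod 26 = 3 = D
  U(20) - Q(16) = (20-16) mod 26 = 4 = E
  O(14) - J(9) = (14-9) mod 26 = 5 = F
  U(20) - Q(16) = (20-16) mod 26 = 4 = E
  W(22) - J(9) = (22-9) mod 26 = 13 = N
  T(19) - Q(16) = (19-16) mod 26 = 3 = D
Plaintext: DEFEND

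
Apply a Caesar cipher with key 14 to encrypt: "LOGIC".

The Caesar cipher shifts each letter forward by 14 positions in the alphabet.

Step 1: For each letter, shift forward by 14 positions (mod 26).
  L (position 11) -> position (11+14) mod 26 = 25 -> Z
  O (position 14) -> position (14+14) mod 26 = 2 -> C
  G (position 6) -> position (6+14) mod 26 = 20 -> U
  I (position 8) -> position (8+14) mod 26 = 22 -> W
  C (position 2) -> position (2+14) mod 26 = 16 -> Q
Result: ZCUWQ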